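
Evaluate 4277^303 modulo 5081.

1179

By square-and-multiply:
303 in binary is 100101111, i.e. 303 = 256 + 32 + 8 + 4 + 2 + 1.
4277^1 ≡ 4277 (mod 5081)
4277^2 ≡ 4277^2 = 18292729 ≡ 1129 (mod 5081)
4277^4 ≡ 1129^2 = 1274641 ≡ 4391 (mod 5081)
4277^8 ≡ 4391^2 = 19280881 ≡ 3567 (mod 5081)
4277^16 ≡ 3567^2 = 12723489 ≡ 665 (mod 5081)
4277^32 ≡ 665^2 = 442225 ≡ 178 (mod 5081)
4277^64 ≡ 178^2 = 31684 ≡ 1198 (mod 5081)
4277^128 ≡ 1198^2 = 1435204 ≡ 2362 (mod 5081)
4277^256 ≡ 2362^2 = 5579044 ≡ 106 (mod 5081)
4277^303 = 4277^256 · 4277^32 · 4277^8 · 4277^4 · 4277^2 · 4277^1 ≡ 106 · 178 · 3567 · 4391 · 1129 · 4277 (mod 5081).
Accumulate the product:
106 · 178 = 18868 ≡ 3625
3625 · 3567 = 12930375 ≡ 4311
4311 · 4391 = 18929601 ≡ 2876
2876 · 1129 = 3247004 ≡ 245
245 · 4277 = 1047865 ≡ 1179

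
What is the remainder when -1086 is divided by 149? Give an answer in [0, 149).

-1086 = -8*149 + 106, so -1086 ≡ 106 (mod 149).

106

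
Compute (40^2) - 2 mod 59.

5

(40)^2 ≡ 7 (mod 59)
7 - 2 = 5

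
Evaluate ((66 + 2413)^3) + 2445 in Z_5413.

3203

66 + 2413 = 2479
(2479)^3 ≡ 758 (mod 5413)
758 + 2445 = 3203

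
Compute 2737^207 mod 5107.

Using repeated squaring:
207 in binary is 11001111, i.e. 207 = 128 + 64 + 8 + 4 + 2 + 1.
2737^1 ≡ 2737 (mod 5107)
2737^2 ≡ 2737^2 = 7491169 ≡ 4307 (mod 5107)
2737^4 ≡ 4307^2 = 18550249 ≡ 1625 (mod 5107)
2737^8 ≡ 1625^2 = 2640625 ≡ 306 (mod 5107)
2737^16 ≡ 306^2 = 93636 ≡ 1710 (mod 5107)
2737^32 ≡ 1710^2 = 2924100 ≡ 2896 (mod 5107)
2737^64 ≡ 2896^2 = 8386816 ≡ 1122 (mod 5107)
2737^128 ≡ 1122^2 = 1258884 ≡ 2562 (mod 5107)
2737^207 = 2737^128 · 2737^64 · 2737^8 · 2737^4 · 2737^2 · 2737^1 ≡ 2562 · 1122 · 306 · 1625 · 4307 · 2737 (mod 5107).
Accumulate the product:
2562 · 1122 = 2874564 ≡ 4430
4430 · 306 = 1355580 ≡ 2225
2225 · 1625 = 3615625 ≡ 4976
4976 · 4307 = 21431632 ≡ 2660
2660 · 2737 = 7280420 ≡ 2945

2945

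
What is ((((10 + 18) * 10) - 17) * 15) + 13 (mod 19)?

6

10 + 18 = 28 ≡ 9 (mod 19)
9 * 10 = 90 ≡ 14 (mod 19)
14 - 17 = -3 ≡ 16 (mod 19)
16 * 15 = 240 ≡ 12 (mod 19)
12 + 13 = 25 ≡ 6 (mod 19)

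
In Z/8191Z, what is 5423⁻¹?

8191 = 1·5423 + 2768
5423 = 1·2768 + 2655
2768 = 1·2655 + 113
2655 = 23·113 + 56
113 = 2·56 + 1
56 = 56·1 + 0
gcd(5423, 8191) = 1, so the inverse exists.
Back-substitute for 1:
1 = 1·113 − 2·56
  = −2·2655 + 47·113
  = 47·2768 − 49·2655
  = −49·5423 + 96·2768
  = 96·8191 − 145·5423
So 5423⁻¹ ≡ −145 ≡ 8046 (mod 8191).

8046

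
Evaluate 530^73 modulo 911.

Compute successive squares:
73 in binary is 1001001, i.e. 73 = 64 + 8 + 1.
530^1 ≡ 530 (mod 911)
530^2 ≡ 530^2 = 280900 ≡ 312 (mod 911)
530^4 ≡ 312^2 = 97344 ≡ 778 (mod 911)
530^8 ≡ 778^2 = 605284 ≡ 380 (mod 911)
530^16 ≡ 380^2 = 144400 ≡ 462 (mod 911)
530^32 ≡ 462^2 = 213444 ≡ 270 (mod 911)
530^64 ≡ 270^2 = 72900 ≡ 20 (mod 911)
530^73 = 530^64 * 530^8 * 530^1 ≡ 20 * 380 * 530 (mod 911).
Accumulate the product:
20 * 380 = 7600 ≡ 312
312 * 530 = 165360 ≡ 469

469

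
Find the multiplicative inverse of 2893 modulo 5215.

137

5215 = 1·2893 + 2322
2893 = 1·2322 + 571
2322 = 4·571 + 38
571 = 15·38 + 1
38 = 38·1 + 0
gcd(2893, 5215) = 1, so the inverse exists.
Back-substitute for 1:
1 = 1·571 − 15·38
  = −15·2322 + 61·571
  = 61·2893 − 76·2322
  = −76·5215 + 137·2893
So 2893⁻¹ ≡ 137 (mod 5215).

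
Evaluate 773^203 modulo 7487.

773^1 ≡ 773 (mod 7487)
773^2 ≡ 773^2 = 597529 ≡ 6056 (mod 7487)
773^4 ≡ 6056^2 = 36675136 ≡ 3810 (mod 7487)
773^8 ≡ 3810^2 = 14516100 ≡ 6294 (mod 7487)
773^16 ≡ 6294^2 = 39614436 ≡ 719 (mod 7487)
773^32 ≡ 719^2 = 516961 ≡ 358 (mod 7487)
773^64 ≡ 358^2 = 128164 ≡ 885 (mod 7487)
773^128 ≡ 885^2 = 783225 ≡ 4577 (mod 7487)
773^203 = 773^128 * 773^64 * 773^8 * 773^2 * 773^1 ≡ 4577 * 885 * 6294 * 6056 * 773 (mod 7487).
Accumulate the product:
4577 * 885 = 4050645 ≡ 178
178 * 6294 = 1120332 ≡ 4769
4769 * 6056 = 28881064 ≡ 3705
3705 * 773 = 2863965 ≡ 3931

3931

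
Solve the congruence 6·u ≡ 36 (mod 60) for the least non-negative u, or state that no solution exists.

gcd(6, 60) = 6, and 6 | 36, so solutions exist.
Divide through by 6: 1·u ≡ 6 mod 10.
1⁻¹ ≡ 1 (mod 10).
u ≡ 1·6 ≡ 6 (mod 10).
The smallest non-negative solution is u = 6.

6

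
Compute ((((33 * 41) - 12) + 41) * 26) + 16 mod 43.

0

33 * 41 = 1353 ≡ 20 (mod 43)
20 - 12 = 8
8 + 41 = 49 ≡ 6 (mod 43)
6 * 26 = 156 ≡ 27 (mod 43)
27 + 16 = 43 ≡ 0 (mod 43)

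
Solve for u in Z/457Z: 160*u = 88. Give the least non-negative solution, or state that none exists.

389

gcd(160, 457) = 1, so a unique solution mod 457 exists.
160⁻¹ ≡ 20 (mod 457).
u ≡ 20*88 ≡ 389 (mod 457).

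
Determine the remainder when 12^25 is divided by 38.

12

Using repeated squaring:
25 in binary is 11001, i.e. 25 = 16 + 8 + 1.
12^1 ≡ 12 (mod 38)
12^2 ≡ 12^2 = 144 ≡ 30 (mod 38)
12^4 ≡ 30^2 = 900 ≡ 26 (mod 38)
12^8 ≡ 26^2 = 676 ≡ 30 (mod 38)
12^16 ≡ 30^2 = 900 ≡ 26 (mod 38)
12^25 = 12^16 · 12^8 · 12^1 ≡ 26 · 30 · 12 (mod 38).
Accumulate the product:
26 · 30 = 780 ≡ 20
20 · 12 = 240 ≡ 12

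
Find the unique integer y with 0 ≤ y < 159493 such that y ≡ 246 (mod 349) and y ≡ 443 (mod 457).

113322

349⁻¹ mod 457: 349*55 ≡ 1 (mod 457), so 349⁻¹ ≡ 55.
y = 246 + 349*((443 − 246)*55 mod 457) = 246 + 349*324 = 113322.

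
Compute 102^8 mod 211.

By square-and-multiply:
102^1 ≡ 102 (mod 211)
102^2 ≡ 102^2 = 10404 ≡ 65 (mod 211)
102^4 ≡ 65^2 = 4225 ≡ 5 (mod 211)
102^8 ≡ 5^2 = 25 (mod 211)
So 102^8 ≡ 25 (mod 211).

25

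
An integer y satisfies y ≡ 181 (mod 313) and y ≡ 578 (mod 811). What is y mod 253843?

24908

313⁻¹ mod 811: 313·754 ≡ 1 (mod 811), so 313⁻¹ ≡ 754.
y = 181 + 313·((578 − 181)·754 mod 811) = 181 + 313·79 = 24908.
Check: 24908 mod 313 = 181, 24908 mod 811 = 578. ✓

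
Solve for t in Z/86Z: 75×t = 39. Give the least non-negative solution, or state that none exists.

gcd(75, 86) = 1, so a unique solution mod 86 exists.
75⁻¹ ≡ 39 (mod 86).
t ≡ 39×39 ≡ 59 (mod 86).

59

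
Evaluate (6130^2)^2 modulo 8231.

604

(6130)^2 ≡ 2385 (mod 8231)
(2385)^2 ≡ 604 (mod 8231)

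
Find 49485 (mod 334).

49485 = 148*334 + 53, so 49485 ≡ 53 (mod 334).

53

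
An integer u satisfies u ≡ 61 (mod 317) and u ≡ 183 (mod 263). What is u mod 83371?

317⁻¹ mod 263: 317×151 ≡ 1 (mod 263), so 317⁻¹ ≡ 151.
u = 61 + 317×((183 − 61)×151 mod 263) = 61 + 317×12 = 3865.

3865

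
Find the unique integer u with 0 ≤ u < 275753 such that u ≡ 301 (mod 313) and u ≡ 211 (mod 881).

65405

313⁻¹ mod 881: 313·76 ≡ 1 (mod 881), so 313⁻¹ ≡ 76.
u = 301 + 313·((211 − 301)·76 mod 881) = 301 + 313·208 = 65405.
Check: 65405 mod 313 = 301, 65405 mod 881 = 211. ✓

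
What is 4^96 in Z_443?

113

Using repeated squaring:
96 in binary is 1100000, i.e. 96 = 64 + 32.
4^1 ≡ 4 (mod 443)
4^2 ≡ 4^2 = 16 (mod 443)
4^4 ≡ 16^2 = 256 (mod 443)
4^8 ≡ 256^2 = 65536 ≡ 415 (mod 443)
4^16 ≡ 415^2 = 172225 ≡ 341 (mod 443)
4^32 ≡ 341^2 = 116281 ≡ 215 (mod 443)
4^64 ≡ 215^2 = 46225 ≡ 153 (mod 443)
4^96 = 4^64 * 4^32 ≡ 153 * 215 (mod 443).
153 * 215 = 32895 ≡ 113 (mod 443).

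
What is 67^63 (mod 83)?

19

Compute successive squares:
67^1 ≡ 67 (mod 83)
67^2 ≡ 67^2 = 4489 ≡ 7 (mod 83)
67^4 ≡ 7^2 = 49 (mod 83)
67^8 ≡ 49^2 = 2401 ≡ 77 (mod 83)
67^16 ≡ 77^2 = 5929 ≡ 36 (mod 83)
67^32 ≡ 36^2 = 1296 ≡ 51 (mod 83)
67^63 = 67^32 · 67^16 · 67^8 · 67^4 · 67^2 · 67^1 ≡ 51 · 36 · 77 · 49 · 7 · 67 (mod 83).
Accumulate the product:
51 · 36 = 1836 ≡ 10
10 · 77 = 770 ≡ 23
23 · 49 = 1127 ≡ 48
48 · 7 = 336 ≡ 4
4 · 67 = 268 ≡ 19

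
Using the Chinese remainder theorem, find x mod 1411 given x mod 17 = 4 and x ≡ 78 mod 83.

327

17⁻¹ mod 83: 17·44 ≡ 1 (mod 83), so 17⁻¹ ≡ 44.
x = 4 + 17·((78 − 4)·44 mod 83) = 4 + 17·19 = 327.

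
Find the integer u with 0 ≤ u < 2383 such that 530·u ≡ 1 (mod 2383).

598

2383 = 4×530 + 263
530 = 2×263 + 4
263 = 65×4 + 3
4 = 1×3 + 1
3 = 3×1 + 0
gcd(530, 2383) = 1, so the inverse exists.
Back-substitute for 1:
1 = 1×4 − 1×3
  = −1×263 + 66×4
  = 66×530 − 133×263
  = −133×2383 + 598×530
So 530⁻¹ ≡ 598 (mod 2383).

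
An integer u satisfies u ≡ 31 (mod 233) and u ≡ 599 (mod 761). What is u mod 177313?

50825

233⁻¹ mod 761: 233*405 ≡ 1 (mod 761), so 233⁻¹ ≡ 405.
u = 31 + 233*((599 − 31)*405 mod 761) = 31 + 233*218 = 50825.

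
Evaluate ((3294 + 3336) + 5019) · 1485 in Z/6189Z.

3294 + 3336 = 6630 ≡ 441 (mod 6189)
441 + 5019 = 5460
5460 · 1485 = 8108100 ≡ 510 (mod 6189)

510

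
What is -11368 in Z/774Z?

-11368 = -15×774 + 242, so -11368 ≡ 242 (mod 774).

242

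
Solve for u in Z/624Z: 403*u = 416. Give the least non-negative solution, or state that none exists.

gcd(403, 624) = 13, and 13 | 416, so solutions exist.
Divide through by 13: 31*u ≡ 32 mod 48.
31⁻¹ ≡ 31 (mod 48).
u ≡ 31*32 ≡ 32 (mod 48).
The smallest non-negative solution is u = 32.

32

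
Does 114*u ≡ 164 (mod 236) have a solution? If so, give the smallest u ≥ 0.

18

gcd(114, 236) = 2, and 2 | 164, so solutions exist.
Divide through by 2: 57*u ≡ 82 mod 118.
57⁻¹ ≡ 29 (mod 118).
u ≡ 29*82 ≡ 18 (mod 118).
The smallest non-negative solution is u = 18.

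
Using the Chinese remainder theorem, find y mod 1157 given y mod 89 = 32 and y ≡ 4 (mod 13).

89⁻¹ mod 13: 89·6 ≡ 1 (mod 13), so 89⁻¹ ≡ 6.
y = 32 + 89·((4 − 32)·6 mod 13) = 32 + 89·1 = 121.
Check: 121 mod 89 = 32, 121 mod 13 = 4. ✓

121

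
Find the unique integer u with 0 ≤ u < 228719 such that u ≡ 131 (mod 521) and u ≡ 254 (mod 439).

521⁻¹ mod 439: 521×348 ≡ 1 (mod 439), so 521⁻¹ ≡ 348.
u = 131 + 521×((254 − 131)×348 mod 439) = 131 + 521×221 = 115272.

115272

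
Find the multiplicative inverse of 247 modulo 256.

256 = 1*247 + 9
247 = 27*9 + 4
9 = 2*4 + 1
4 = 4*1 + 0
gcd(247, 256) = 1, so the inverse exists.
Back-substitute for 1:
1 = 1*9 − 2*4
  = −2*247 + 55*9
  = 55*256 − 57*247
So 247⁻¹ ≡ −57 ≡ 199 (mod 256).

199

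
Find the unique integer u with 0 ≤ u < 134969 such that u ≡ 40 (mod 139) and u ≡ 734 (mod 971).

139⁻¹ mod 971: 139·489 ≡ 1 (mod 971), so 139⁻¹ ≡ 489.
u = 40 + 139·((734 − 40)·489 mod 971) = 40 + 139·487 = 67733.

67733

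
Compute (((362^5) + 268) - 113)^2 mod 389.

(362)^5 ≡ 136 (mod 389)
136 + 268 = 404 ≡ 15 (mod 389)
15 - 113 = -98 ≡ 291 (mod 389)
(291)^2 ≡ 268 (mod 389)

268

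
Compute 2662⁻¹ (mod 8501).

2443

By the extended Euclidean algorithm:
8501 = 3·2662 + 515
2662 = 5·515 + 87
515 = 5·87 + 80
87 = 1·80 + 7
80 = 11·7 + 3
7 = 2·3 + 1
3 = 3·1 + 0
gcd(2662, 8501) = 1, so the inverse exists.
Bézout: 1 = −765·8501 + 2443·2662.
So 2662⁻¹ ≡ 2443 (mod 8501).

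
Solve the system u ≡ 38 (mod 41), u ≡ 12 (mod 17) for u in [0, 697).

41⁻¹ mod 17: 41×5 ≡ 1 (mod 17), so 41⁻¹ ≡ 5.
u = 38 + 41×((12 − 38)×5 mod 17) = 38 + 41×6 = 284.
Check: 284 mod 41 = 38, 284 mod 17 = 12. ✓

284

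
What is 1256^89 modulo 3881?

1038

89 in binary is 1011001, i.e. 89 = 64 + 16 + 8 + 1.
1256^1 ≡ 1256 (mod 3881)
1256^2 ≡ 1256^2 = 1577536 ≡ 1850 (mod 3881)
1256^4 ≡ 1850^2 = 3422500 ≡ 3339 (mod 3881)
1256^8 ≡ 3339^2 = 11148921 ≡ 2689 (mod 3881)
1256^16 ≡ 2689^2 = 7230721 ≡ 418 (mod 3881)
1256^32 ≡ 418^2 = 174724 ≡ 79 (mod 3881)
1256^64 ≡ 79^2 = 6241 ≡ 2360 (mod 3881)
1256^89 = 1256^64 · 1256^16 · 1256^8 · 1256^1 ≡ 2360 · 418 · 2689 · 1256 (mod 3881).
Accumulate the product:
2360 · 418 = 986480 ≡ 706
706 · 2689 = 1898434 ≡ 625
625 · 1256 = 785000 ≡ 1038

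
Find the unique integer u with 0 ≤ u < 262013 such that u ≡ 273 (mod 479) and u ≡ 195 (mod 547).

162654

479⁻¹ mod 547: 479·185 ≡ 1 (mod 547), so 479⁻¹ ≡ 185.
u = 273 + 479·((195 − 273)·185 mod 547) = 273 + 479·339 = 162654.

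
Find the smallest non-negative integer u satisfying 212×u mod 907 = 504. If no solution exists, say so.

550

gcd(212, 907) = 1, so a unique solution mod 907 exists.
212⁻¹ ≡ 415 (mod 907).
u ≡ 415×504 ≡ 550 (mod 907).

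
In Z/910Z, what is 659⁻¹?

Apply the Euclidean algorithm and back-substitute:
910 = 1*659 + 251
659 = 2*251 + 157
251 = 1*157 + 94
157 = 1*94 + 63
94 = 1*63 + 31
63 = 2*31 + 1
31 = 31*1 + 0
gcd(659, 910) = 1, so the inverse exists.
Bézout: 1 = −21*910 + 29*659.
So 659⁻¹ ≡ 29 (mod 910).

29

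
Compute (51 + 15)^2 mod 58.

6

51 + 15 = 66 ≡ 8 (mod 58)
(8)^2 ≡ 6 (mod 58)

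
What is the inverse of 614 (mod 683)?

584

Apply the Euclidean algorithm and back-substitute:
683 = 1*614 + 69
614 = 8*69 + 62
69 = 1*62 + 7
62 = 8*7 + 6
7 = 1*6 + 1
6 = 6*1 + 0
gcd(614, 683) = 1, so the inverse exists.
Back-substitute for 1:
1 = 1*7 − 1*6
  = −1*62 + 9*7
  = 9*69 − 10*62
  = −10*614 + 89*69
  = 89*683 − 99*614
So 614⁻¹ ≡ −99 ≡ 584 (mod 683).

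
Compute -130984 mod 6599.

996

-130984 = -20×6599 + 996, so -130984 ≡ 996 (mod 6599).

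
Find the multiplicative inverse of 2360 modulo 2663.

624

2663 = 1·2360 + 303
2360 = 7·303 + 239
303 = 1·239 + 64
239 = 3·64 + 47
64 = 1·47 + 17
47 = 2·17 + 13
17 = 1·13 + 4
13 = 3·4 + 1
4 = 4·1 + 0
gcd(2360, 2663) = 1, so the inverse exists.
Back-substitute for 1:
1 = 1·13 − 3·4
  = −3·17 + 4·13
  = 4·47 − 11·17
  = −11·64 + 15·47
  = 15·239 − 56·64
  = −56·303 + 71·239
  = 71·2360 − 553·303
  = −553·2663 + 624·2360
So 2360⁻¹ ≡ 624 (mod 2663).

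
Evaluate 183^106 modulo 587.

106 in binary is 1101010, i.e. 106 = 64 + 32 + 8 + 2.
183^1 ≡ 183 (mod 587)
183^2 ≡ 183^2 = 33489 ≡ 30 (mod 587)
183^4 ≡ 30^2 = 900 ≡ 313 (mod 587)
183^8 ≡ 313^2 = 97969 ≡ 527 (mod 587)
183^16 ≡ 527^2 = 277729 ≡ 78 (mod 587)
183^32 ≡ 78^2 = 6084 ≡ 214 (mod 587)
183^64 ≡ 214^2 = 45796 ≡ 10 (mod 587)
183^106 = 183^64 * 183^32 * 183^8 * 183^2 ≡ 10 * 214 * 527 * 30 (mod 587).
Accumulate the product:
10 * 214 = 2140 ≡ 379
379 * 527 = 199733 ≡ 153
153 * 30 = 4590 ≡ 481

481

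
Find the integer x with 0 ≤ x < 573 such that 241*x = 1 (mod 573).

573 = 2*241 + 91
241 = 2*91 + 59
91 = 1*59 + 32
59 = 1*32 + 27
32 = 1*27 + 5
27 = 5*5 + 2
5 = 2*2 + 1
2 = 2*1 + 0
gcd(241, 573) = 1, so the inverse exists.
Back-substitute for 1:
1 = 1*5 − 2*2
  = −2*27 + 11*5
  = 11*32 − 13*27
  = −13*59 + 24*32
  = 24*91 − 37*59
  = −37*241 + 98*91
  = 98*573 − 233*241
So 241⁻¹ ≡ −233 ≡ 340 (mod 573).

340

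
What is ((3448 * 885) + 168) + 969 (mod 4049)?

3448 * 885 = 3051480 ≡ 2583 (mod 4049)
2583 + 168 = 2751
2751 + 969 = 3720

3720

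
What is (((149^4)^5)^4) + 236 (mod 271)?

(149)^4 ≡ 170 (mod 271)
(170)^5 ≡ 88 (mod 271)
(88)^4 ≡ 217 (mod 271)
217 + 236 = 453 ≡ 182 (mod 271)

182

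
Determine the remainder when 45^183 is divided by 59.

22

By square-and-multiply:
183 in binary is 10110111, i.e. 183 = 128 + 32 + 16 + 4 + 2 + 1.
45^1 ≡ 45 (mod 59)
45^2 ≡ 45^2 = 2025 ≡ 19 (mod 59)
45^4 ≡ 19^2 = 361 ≡ 7 (mod 59)
45^8 ≡ 7^2 = 49 (mod 59)
45^16 ≡ 49^2 = 2401 ≡ 41 (mod 59)
45^32 ≡ 41^2 = 1681 ≡ 29 (mod 59)
45^64 ≡ 29^2 = 841 ≡ 15 (mod 59)
45^128 ≡ 15^2 = 225 ≡ 48 (mod 59)
45^183 = 45^128 × 45^32 × 45^16 × 45^4 × 45^2 × 45^1 ≡ 48 × 29 × 41 × 7 × 19 × 45 (mod 59).
Accumulate the product:
48 × 29 = 1392 ≡ 35
35 × 41 = 1435 ≡ 19
19 × 7 = 133 ≡ 15
15 × 19 = 285 ≡ 49
49 × 45 = 2205 ≡ 22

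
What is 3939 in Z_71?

3939 = 55·71 + 34, so 3939 ≡ 34 (mod 71).

34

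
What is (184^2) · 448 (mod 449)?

(184)^2 ≡ 181 (mod 449)
181 · 448 = 81088 ≡ 268 (mod 449)

268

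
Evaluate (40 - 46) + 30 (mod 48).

40 - 46 = -6 ≡ 42 (mod 48)
42 + 30 = 72 ≡ 24 (mod 48)

24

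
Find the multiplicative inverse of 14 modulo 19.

Run the extended Euclidean algorithm:
19 = 1*14 + 5
14 = 2*5 + 4
5 = 1*4 + 1
4 = 4*1 + 0
gcd(14, 19) = 1, so the inverse exists.
Back-substitute for 1:
1 = 1*5 − 1*4
  = −1*14 + 3*5
  = 3*19 − 4*14
So 14⁻¹ ≡ −4 ≡ 15 (mod 19).

15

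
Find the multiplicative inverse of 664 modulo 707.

559

Apply the Euclidean algorithm and back-substitute:
707 = 1*664 + 43
664 = 15*43 + 19
43 = 2*19 + 5
19 = 3*5 + 4
5 = 1*4 + 1
4 = 4*1 + 0
gcd(664, 707) = 1, so the inverse exists.
Bézout: 1 = 139*707 − 148*664.
So 664⁻¹ ≡ −148 ≡ 559 (mod 707).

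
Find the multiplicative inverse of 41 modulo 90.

By the extended Euclidean algorithm:
90 = 2×41 + 8
41 = 5×8 + 1
8 = 8×1 + 0
gcd(41, 90) = 1, so the inverse exists.
Bézout: 1 = −5×90 + 11×41.
So 41⁻¹ ≡ 11 (mod 90).

11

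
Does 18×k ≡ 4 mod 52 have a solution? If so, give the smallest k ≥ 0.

gcd(18, 52) = 2, and 2 | 4, so solutions exist.
Divide through by 2: 9×k mod 26 = 2.
9⁻¹ ≡ 3 (mod 26).
k ≡ 3×2 ≡ 6 (mod 26).
The smallest non-negative solution is k = 6.

6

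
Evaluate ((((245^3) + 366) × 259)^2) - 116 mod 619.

331

(245)^3 ≡ 542 (mod 619)
542 + 366 = 908 ≡ 289 (mod 619)
289 × 259 = 74851 ≡ 571 (mod 619)
(571)^2 ≡ 447 (mod 619)
447 - 116 = 331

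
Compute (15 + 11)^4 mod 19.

15 + 11 = 26 ≡ 7 (mod 19)
(7)^4 ≡ 7 (mod 19)

7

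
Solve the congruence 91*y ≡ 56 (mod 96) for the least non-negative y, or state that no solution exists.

8

gcd(91, 96) = 1, so a unique solution mod 96 exists.
91⁻¹ ≡ 19 (mod 96).
y ≡ 19*56 ≡ 8 (mod 96).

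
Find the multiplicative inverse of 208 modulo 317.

Apply the Euclidean algorithm and back-substitute:
317 = 1*208 + 109
208 = 1*109 + 99
109 = 1*99 + 10
99 = 9*10 + 9
10 = 1*9 + 1
9 = 9*1 + 0
gcd(208, 317) = 1, so the inverse exists.
Bézout: 1 = 21*317 − 32*208.
So 208⁻¹ ≡ −32 ≡ 285 (mod 317).

285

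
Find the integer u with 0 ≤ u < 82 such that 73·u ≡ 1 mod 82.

9

82 = 1×73 + 9
73 = 8×9 + 1
9 = 9×1 + 0
gcd(73, 82) = 1, so the inverse exists.
Bézout: 1 = −8×82 + 9×73.
So 73⁻¹ ≡ 9 (mod 82).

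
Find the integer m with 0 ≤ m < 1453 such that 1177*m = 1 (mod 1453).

637

1453 = 1×1177 + 276
1177 = 4×276 + 73
276 = 3×73 + 57
73 = 1×57 + 16
57 = 3×16 + 9
16 = 1×9 + 7
9 = 1×7 + 2
7 = 3×2 + 1
2 = 2×1 + 0
gcd(1177, 1453) = 1, so the inverse exists.
Bézout: 1 = −516×1453 + 637×1177.
So 1177⁻¹ ≡ 637 (mod 1453).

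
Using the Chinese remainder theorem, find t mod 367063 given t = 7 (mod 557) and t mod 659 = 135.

251214

557⁻¹ mod 659: 557·575 ≡ 1 (mod 659), so 557⁻¹ ≡ 575.
t = 7 + 557·((135 − 7)·575 mod 659) = 7 + 557·451 = 251214.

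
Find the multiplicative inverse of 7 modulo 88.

63

88 = 12*7 + 4
7 = 1*4 + 3
4 = 1*3 + 1
3 = 3*1 + 0
gcd(7, 88) = 1, so the inverse exists.
Back-substitute for 1:
1 = 1*4 − 1*3
  = −1*7 + 2*4
  = 2*88 − 25*7
So 7⁻¹ ≡ −25 ≡ 63 (mod 88).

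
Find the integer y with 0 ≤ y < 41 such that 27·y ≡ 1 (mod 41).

41 = 1*27 + 14
27 = 1*14 + 13
14 = 1*13 + 1
13 = 13*1 + 0
gcd(27, 41) = 1, so the inverse exists.
Back-substitute for 1:
1 = 1*14 − 1*13
  = −1*27 + 2*14
  = 2*41 − 3*27
So 27⁻¹ ≡ −3 ≡ 38 (mod 41).

38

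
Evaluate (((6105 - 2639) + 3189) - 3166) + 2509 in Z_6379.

6105 - 2639 = 3466
3466 + 3189 = 6655 ≡ 276 (mod 6379)
276 - 3166 = -2890 ≡ 3489 (mod 6379)
3489 + 2509 = 5998

5998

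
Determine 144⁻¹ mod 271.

271 = 1·144 + 127
144 = 1·127 + 17
127 = 7·17 + 8
17 = 2·8 + 1
8 = 8·1 + 0
gcd(144, 271) = 1, so the inverse exists.
Bézout: 1 = −17·271 + 32·144.
So 144⁻¹ ≡ 32 (mod 271).

32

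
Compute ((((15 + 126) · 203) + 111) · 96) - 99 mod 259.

15 + 126 = 141
141 · 203 = 28623 ≡ 133 (mod 259)
133 + 111 = 244
244 · 96 = 23424 ≡ 114 (mod 259)
114 - 99 = 15

15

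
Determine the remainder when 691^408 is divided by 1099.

736

By square-and-multiply:
691^1 ≡ 691 (mod 1099)
691^2 ≡ 691^2 = 477481 ≡ 515 (mod 1099)
691^4 ≡ 515^2 = 265225 ≡ 366 (mod 1099)
691^8 ≡ 366^2 = 133956 ≡ 977 (mod 1099)
691^16 ≡ 977^2 = 954529 ≡ 597 (mod 1099)
691^32 ≡ 597^2 = 356409 ≡ 333 (mod 1099)
691^64 ≡ 333^2 = 110889 ≡ 989 (mod 1099)
691^128 ≡ 989^2 = 978121 ≡ 11 (mod 1099)
691^256 ≡ 11^2 = 121 (mod 1099)
691^408 = 691^256 · 691^128 · 691^16 · 691^8 ≡ 121 · 11 · 597 · 977 (mod 1099).
Accumulate the product:
121 · 11 = 1331 ≡ 232
232 · 597 = 138504 ≡ 30
30 · 977 = 29310 ≡ 736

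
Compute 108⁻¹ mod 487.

Apply the Euclidean algorithm and back-substitute:
487 = 4·108 + 55
108 = 1·55 + 53
55 = 1·53 + 2
53 = 26·2 + 1
2 = 2·1 + 0
gcd(108, 487) = 1, so the inverse exists.
Back-substitute for 1:
1 = 1·53 − 26·2
  = −26·55 + 27·53
  = 27·108 − 53·55
  = −53·487 + 239·108
So 108⁻¹ ≡ 239 (mod 487).

239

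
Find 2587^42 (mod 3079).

765

42 in binary is 101010, i.e. 42 = 32 + 8 + 2.
2587^1 ≡ 2587 (mod 3079)
2587^2 ≡ 2587^2 = 6692569 ≡ 1902 (mod 3079)
2587^4 ≡ 1902^2 = 3617604 ≡ 2858 (mod 3079)
2587^8 ≡ 2858^2 = 8168164 ≡ 2656 (mod 3079)
2587^16 ≡ 2656^2 = 7054336 ≡ 347 (mod 3079)
2587^32 ≡ 347^2 = 120409 ≡ 328 (mod 3079)
2587^42 = 2587^32 × 2587^8 × 2587^2 ≡ 328 × 2656 × 1902 (mod 3079).
Accumulate the product:
328 × 2656 = 871168 ≡ 2890
2890 × 1902 = 5496780 ≡ 765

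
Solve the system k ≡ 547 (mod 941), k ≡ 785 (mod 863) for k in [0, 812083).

482339

941⁻¹ mod 863: 941×343 ≡ 1 (mod 863), so 941⁻¹ ≡ 343.
k = 547 + 941×((785 − 547)×343 mod 863) = 547 + 941×512 = 482339.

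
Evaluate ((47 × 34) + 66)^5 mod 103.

47 × 34 = 1598 ≡ 53 (mod 103)
53 + 66 = 119 ≡ 16 (mod 103)
(16)^5 ≡ 36 (mod 103)

36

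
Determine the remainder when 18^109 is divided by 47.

109 in binary is 1101101, i.e. 109 = 64 + 32 + 8 + 4 + 1.
18^1 ≡ 18 (mod 47)
18^2 ≡ 18^2 = 324 ≡ 42 (mod 47)
18^4 ≡ 42^2 = 1764 ≡ 25 (mod 47)
18^8 ≡ 25^2 = 625 ≡ 14 (mod 47)
18^16 ≡ 14^2 = 196 ≡ 8 (mod 47)
18^32 ≡ 8^2 = 64 ≡ 17 (mod 47)
18^64 ≡ 17^2 = 289 ≡ 7 (mod 47)
18^109 = 18^64 × 18^32 × 18^8 × 18^4 × 18^1 ≡ 7 × 17 × 14 × 25 × 18 (mod 47).
Accumulate the product:
7 × 17 = 119 ≡ 25
25 × 14 = 350 ≡ 21
21 × 25 = 525 ≡ 8
8 × 18 = 144 ≡ 3

3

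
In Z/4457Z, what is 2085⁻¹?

Apply the Euclidean algorithm and back-substitute:
4457 = 2·2085 + 287
2085 = 7·287 + 76
287 = 3·76 + 59
76 = 1·59 + 17
59 = 3·17 + 8
17 = 2·8 + 1
8 = 8·1 + 0
gcd(2085, 4457) = 1, so the inverse exists.
Bézout: 1 = −247·4457 + 528·2085.
So 2085⁻¹ ≡ 528 (mod 4457).

528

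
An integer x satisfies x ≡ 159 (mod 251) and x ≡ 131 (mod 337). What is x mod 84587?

4175

251⁻¹ mod 337: 251×192 ≡ 1 (mod 337), so 251⁻¹ ≡ 192.
x = 159 + 251×((131 − 159)×192 mod 337) = 159 + 251×16 = 4175.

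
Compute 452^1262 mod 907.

739

1262 in binary is 10011101110, i.e. 1262 = 1024 + 128 + 64 + 32 + 8 + 4 + 2.
452^1 ≡ 452 (mod 907)
452^2 ≡ 452^2 = 204304 ≡ 229 (mod 907)
452^4 ≡ 229^2 = 52441 ≡ 742 (mod 907)
452^8 ≡ 742^2 = 550564 ≡ 15 (mod 907)
452^16 ≡ 15^2 = 225 (mod 907)
452^32 ≡ 225^2 = 50625 ≡ 740 (mod 907)
452^64 ≡ 740^2 = 547600 ≡ 679 (mod 907)
452^128 ≡ 679^2 = 461041 ≡ 285 (mod 907)
452^256 ≡ 285^2 = 81225 ≡ 502 (mod 907)
452^512 ≡ 502^2 = 252004 ≡ 765 (mod 907)
452^1024 ≡ 765^2 = 585225 ≡ 210 (mod 907)
452^1262 = 452^1024 * 452^128 * 452^64 * 452^32 * 452^8 * 452^4 * 452^2 ≡ 210 * 285 * 679 * 740 * 15 * 742 * 229 (mod 907).
Accumulate the product:
210 * 285 = 59850 ≡ 895
895 * 679 = 607705 ≡ 15
15 * 740 = 11100 ≡ 216
216 * 15 = 3240 ≡ 519
519 * 742 = 385098 ≡ 530
530 * 229 = 121370 ≡ 739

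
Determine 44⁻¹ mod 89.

87

89 = 2*44 + 1
44 = 44*1 + 0
gcd(44, 89) = 1, so the inverse exists.
Back-substitute for 1:
1 = 1*89 − 2*44
So 44⁻¹ ≡ −2 ≡ 87 (mod 89).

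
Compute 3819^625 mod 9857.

3819^1 ≡ 3819 (mod 9857)
3819^2 ≡ 3819^2 = 14584761 ≡ 6258 (mod 9857)
3819^4 ≡ 6258^2 = 39162564 ≡ 703 (mod 9857)
3819^8 ≡ 703^2 = 494209 ≡ 1359 (mod 9857)
3819^16 ≡ 1359^2 = 1846881 ≡ 3622 (mod 9857)
3819^32 ≡ 3622^2 = 13118884 ≡ 9074 (mod 9857)
3819^64 ≡ 9074^2 = 82337476 ≡ 1955 (mod 9857)
3819^128 ≡ 1955^2 = 3822025 ≡ 7366 (mod 9857)
3819^256 ≡ 7366^2 = 54257956 ≡ 5028 (mod 9857)
3819^512 ≡ 5028^2 = 25280784 ≡ 7436 (mod 9857)
3819^625 = 3819^512 × 3819^64 × 3819^32 × 3819^16 × 3819^1 ≡ 7436 × 1955 × 9074 × 3622 × 3819 (mod 9857).
Accumulate the product:
7436 × 1955 = 14537380 ≡ 8162
8162 × 9074 = 74061988 ≡ 6347
6347 × 3622 = 22988834 ≡ 2310
2310 × 3819 = 8821890 ≡ 9732

9732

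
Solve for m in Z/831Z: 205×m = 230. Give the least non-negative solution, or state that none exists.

gcd(205, 831) = 1, so a unique solution mod 831 exists.
205⁻¹ ≡ 604 (mod 831).
m ≡ 604×230 ≡ 143 (mod 831).

143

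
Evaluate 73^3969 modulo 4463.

1327

3969 in binary is 111110000001, i.e. 3969 = 2048 + 1024 + 512 + 256 + 128 + 1.
73^1 ≡ 73 (mod 4463)
73^2 ≡ 73^2 = 5329 ≡ 866 (mod 4463)
73^4 ≡ 866^2 = 749956 ≡ 172 (mod 4463)
73^8 ≡ 172^2 = 29584 ≡ 2806 (mod 4463)
73^16 ≡ 2806^2 = 7873636 ≡ 904 (mod 4463)
73^32 ≡ 904^2 = 817216 ≡ 487 (mod 4463)
73^64 ≡ 487^2 = 237169 ≡ 630 (mod 4463)
73^128 ≡ 630^2 = 396900 ≡ 4156 (mod 4463)
73^256 ≡ 4156^2 = 17272336 ≡ 526 (mod 4463)
73^512 ≡ 526^2 = 276676 ≡ 4433 (mod 4463)
73^1024 ≡ 4433^2 = 19651489 ≡ 900 (mod 4463)
73^2048 ≡ 900^2 = 810000 ≡ 2197 (mod 4463)
73^3969 = 73^2048 × 73^1024 × 73^512 × 73^256 × 73^128 × 73^1 ≡ 2197 × 900 × 4433 × 526 × 4156 × 73 (mod 4463).
Accumulate the product:
2197 × 900 = 1977300 ≡ 191
191 × 4433 = 846703 ≡ 3196
3196 × 526 = 1681096 ≡ 3008
3008 × 4156 = 12501248 ≡ 385
385 × 73 = 28105 ≡ 1327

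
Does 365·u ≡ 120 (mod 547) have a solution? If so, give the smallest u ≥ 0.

gcd(365, 547) = 1, so a unique solution mod 547 exists.
365⁻¹ ≡ 3 (mod 547).
u ≡ 3·120 ≡ 360 (mod 547).

360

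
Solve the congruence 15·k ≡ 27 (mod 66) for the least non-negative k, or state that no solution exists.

15

gcd(15, 66) = 3, and 3 | 27, so solutions exist.
Divide through by 3: 5·k = 9 (mod 22).
5⁻¹ ≡ 9 (mod 22).
k ≡ 9·9 ≡ 15 (mod 22).
The smallest non-negative solution is k = 15.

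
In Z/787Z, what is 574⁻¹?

569

787 = 1*574 + 213
574 = 2*213 + 148
213 = 1*148 + 65
148 = 2*65 + 18
65 = 3*18 + 11
18 = 1*11 + 7
11 = 1*7 + 4
7 = 1*4 + 3
4 = 1*3 + 1
3 = 3*1 + 0
gcd(574, 787) = 1, so the inverse exists.
Back-substitute for 1:
1 = 1*4 − 1*3
  = −1*7 + 2*4
  = 2*11 − 3*7
  = −3*18 + 5*11
  = 5*65 − 18*18
  = −18*148 + 41*65
  = 41*213 − 59*148
  = −59*574 + 159*213
  = 159*787 − 218*574
So 574⁻¹ ≡ −218 ≡ 569 (mod 787).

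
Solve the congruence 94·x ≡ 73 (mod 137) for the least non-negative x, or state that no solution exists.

gcd(94, 137) = 1, so a unique solution mod 137 exists.
94⁻¹ ≡ 86 (mod 137).
x ≡ 86·73 ≡ 113 (mod 137).

113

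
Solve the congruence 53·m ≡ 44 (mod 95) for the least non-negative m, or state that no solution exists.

8

gcd(53, 95) = 1, so a unique solution mod 95 exists.
53⁻¹ ≡ 52 (mod 95).
m ≡ 52·44 ≡ 8 (mod 95).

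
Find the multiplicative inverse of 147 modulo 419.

Run the extended Euclidean algorithm:
419 = 2*147 + 125
147 = 1*125 + 22
125 = 5*22 + 15
22 = 1*15 + 7
15 = 2*7 + 1
7 = 7*1 + 0
gcd(147, 419) = 1, so the inverse exists.
Bézout: 1 = 20*419 − 57*147.
So 147⁻¹ ≡ −57 ≡ 362 (mod 419).

362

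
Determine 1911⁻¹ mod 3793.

1308

3793 = 1*1911 + 1882
1911 = 1*1882 + 29
1882 = 64*29 + 26
29 = 1*26 + 3
26 = 8*3 + 2
3 = 1*2 + 1
2 = 2*1 + 0
gcd(1911, 3793) = 1, so the inverse exists.
Bézout: 1 = −659*3793 + 1308*1911.
So 1911⁻¹ ≡ 1308 (mod 3793).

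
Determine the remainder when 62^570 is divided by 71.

32

570 in binary is 1000111010, i.e. 570 = 512 + 32 + 16 + 8 + 2.
62^1 ≡ 62 (mod 71)
62^2 ≡ 62^2 = 3844 ≡ 10 (mod 71)
62^4 ≡ 10^2 = 100 ≡ 29 (mod 71)
62^8 ≡ 29^2 = 841 ≡ 60 (mod 71)
62^16 ≡ 60^2 = 3600 ≡ 50 (mod 71)
62^32 ≡ 50^2 = 2500 ≡ 15 (mod 71)
62^64 ≡ 15^2 = 225 ≡ 12 (mod 71)
62^128 ≡ 12^2 = 144 ≡ 2 (mod 71)
62^256 ≡ 2^2 = 4 (mod 71)
62^512 ≡ 4^2 = 16 (mod 71)
62^570 = 62^512 × 62^32 × 62^16 × 62^8 × 62^2 ≡ 16 × 15 × 50 × 60 × 10 (mod 71).
Accumulate the product:
16 × 15 = 240 ≡ 27
27 × 50 = 1350 ≡ 1
1 × 60 = 60
60 × 10 = 600 ≡ 32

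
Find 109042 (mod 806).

109042 = 135×806 + 232, so 109042 ≡ 232 (mod 806).

232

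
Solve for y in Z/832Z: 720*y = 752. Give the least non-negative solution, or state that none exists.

gcd(720, 832) = 16, and 16 | 752, so solutions exist.
Divide through by 16: 45*y ≡ 47 (mod 52).
45⁻¹ ≡ 37 (mod 52).
y ≡ 37*47 ≡ 23 (mod 52).
The smallest non-negative solution is y = 23.

23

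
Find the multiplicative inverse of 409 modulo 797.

76

Run the extended Euclidean algorithm:
797 = 1*409 + 388
409 = 1*388 + 21
388 = 18*21 + 10
21 = 2*10 + 1
10 = 10*1 + 0
gcd(409, 797) = 1, so the inverse exists.
Back-substitute for 1:
1 = 1*21 − 2*10
  = −2*388 + 37*21
  = 37*409 − 39*388
  = −39*797 + 76*409
So 409⁻¹ ≡ 76 (mod 797).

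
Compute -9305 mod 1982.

605

-9305 = -5*1982 + 605, so -9305 ≡ 605 (mod 1982).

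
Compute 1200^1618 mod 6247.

1200^1 ≡ 1200 (mod 6247)
1200^2 ≡ 1200^2 = 1440000 ≡ 3190 (mod 6247)
1200^4 ≡ 3190^2 = 10176100 ≡ 5984 (mod 6247)
1200^8 ≡ 5984^2 = 35808256 ≡ 452 (mod 6247)
1200^16 ≡ 452^2 = 204304 ≡ 4400 (mod 6247)
1200^32 ≡ 4400^2 = 19360000 ≡ 547 (mod 6247)
1200^64 ≡ 547^2 = 299209 ≡ 5600 (mod 6247)
1200^128 ≡ 5600^2 = 31360000 ≡ 60 (mod 6247)
1200^256 ≡ 60^2 = 3600 (mod 6247)
1200^512 ≡ 3600^2 = 12960000 ≡ 3722 (mod 6247)
1200^1024 ≡ 3722^2 = 13853284 ≡ 3685 (mod 6247)
1200^1618 = 1200^1024 · 1200^512 · 1200^64 · 1200^16 · 1200^2 ≡ 3685 · 3722 · 5600 · 4400 · 3190 (mod 6247).
Accumulate the product:
3685 · 3722 = 13715570 ≡ 3405
3405 · 5600 = 19068000 ≡ 2156
2156 · 4400 = 9486400 ≡ 3454
3454 · 3190 = 11018260 ≡ 4799

4799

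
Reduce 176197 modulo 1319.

176197 = 133*1319 + 770, so 176197 ≡ 770 (mod 1319).

770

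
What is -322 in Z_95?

-322 = -4*95 + 58, so -322 ≡ 58 (mod 95).

58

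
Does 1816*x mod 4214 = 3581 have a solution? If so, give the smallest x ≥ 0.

gcd(1816, 4214) = 2, and 2 does not divide 3581.
So the congruence has no solution.

no solution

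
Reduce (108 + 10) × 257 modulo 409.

60

108 + 10 = 118
118 × 257 = 30326 ≡ 60 (mod 409)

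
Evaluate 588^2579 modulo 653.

443

By square-and-multiply:
2579 in binary is 101000010011, i.e. 2579 = 2048 + 512 + 16 + 2 + 1.
588^1 ≡ 588 (mod 653)
588^2 ≡ 588^2 = 345744 ≡ 307 (mod 653)
588^4 ≡ 307^2 = 94249 ≡ 217 (mod 653)
588^8 ≡ 217^2 = 47089 ≡ 73 (mod 653)
588^16 ≡ 73^2 = 5329 ≡ 105 (mod 653)
588^32 ≡ 105^2 = 11025 ≡ 577 (mod 653)
588^64 ≡ 577^2 = 332929 ≡ 552 (mod 653)
588^128 ≡ 552^2 = 304704 ≡ 406 (mod 653)
588^256 ≡ 406^2 = 164836 ≡ 280 (mod 653)
588^512 ≡ 280^2 = 78400 ≡ 40 (mod 653)
588^1024 ≡ 40^2 = 1600 ≡ 294 (mod 653)
588^2048 ≡ 294^2 = 86436 ≡ 240 (mod 653)
588^2579 = 588^2048 · 588^512 · 588^16 · 588^2 · 588^1 ≡ 240 · 40 · 105 · 307 · 588 (mod 653).
Accumulate the product:
240 · 40 = 9600 ≡ 458
458 · 105 = 48090 ≡ 421
421 · 307 = 129247 ≡ 606
606 · 588 = 356328 ≡ 443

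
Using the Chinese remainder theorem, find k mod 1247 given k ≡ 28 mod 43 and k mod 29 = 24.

43⁻¹ mod 29: 43·27 ≡ 1 (mod 29), so 43⁻¹ ≡ 27.
k = 28 + 43·((24 − 28)·27 mod 29) = 28 + 43·8 = 372.

372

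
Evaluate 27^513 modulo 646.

Using repeated squaring:
513 in binary is 1000000001, i.e. 513 = 512 + 1.
27^1 ≡ 27 (mod 646)
27^2 ≡ 27^2 = 729 ≡ 83 (mod 646)
27^4 ≡ 83^2 = 6889 ≡ 429 (mod 646)
27^8 ≡ 429^2 = 184041 ≡ 577 (mod 646)
27^16 ≡ 577^2 = 332929 ≡ 239 (mod 646)
27^32 ≡ 239^2 = 57121 ≡ 273 (mod 646)
27^64 ≡ 273^2 = 74529 ≡ 239 (mod 646)
27^128 ≡ 239^2 = 57121 ≡ 273 (mod 646)
27^256 ≡ 273^2 = 74529 ≡ 239 (mod 646)
27^512 ≡ 239^2 = 57121 ≡ 273 (mod 646)
27^513 = 27^512 × 27^1 ≡ 273 × 27 (mod 646).
273 × 27 = 7371 ≡ 265 (mod 646).

265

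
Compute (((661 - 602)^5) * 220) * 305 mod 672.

661 - 602 = 59
(59)^5 ≡ 299 (mod 672)
299 * 220 = 65780 ≡ 596 (mod 672)
596 * 305 = 181780 ≡ 340 (mod 672)

340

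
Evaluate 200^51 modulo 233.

Compute successive squares:
51 in binary is 110011, i.e. 51 = 32 + 16 + 2 + 1.
200^1 ≡ 200 (mod 233)
200^2 ≡ 200^2 = 40000 ≡ 157 (mod 233)
200^4 ≡ 157^2 = 24649 ≡ 184 (mod 233)
200^8 ≡ 184^2 = 33856 ≡ 71 (mod 233)
200^16 ≡ 71^2 = 5041 ≡ 148 (mod 233)
200^32 ≡ 148^2 = 21904 ≡ 2 (mod 233)
200^51 = 200^32 * 200^16 * 200^2 * 200^1 ≡ 2 * 148 * 157 * 200 (mod 233).
Accumulate the product:
2 * 148 = 296 ≡ 63
63 * 157 = 9891 ≡ 105
105 * 200 = 21000 ≡ 30

30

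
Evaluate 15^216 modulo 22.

15

216 in binary is 11011000, i.e. 216 = 128 + 64 + 16 + 8.
15^1 ≡ 15 (mod 22)
15^2 ≡ 15^2 = 225 ≡ 5 (mod 22)
15^4 ≡ 5^2 = 25 ≡ 3 (mod 22)
15^8 ≡ 3^2 = 9 (mod 22)
15^16 ≡ 9^2 = 81 ≡ 15 (mod 22)
15^32 ≡ 15^2 = 225 ≡ 5 (mod 22)
15^64 ≡ 5^2 = 25 ≡ 3 (mod 22)
15^128 ≡ 3^2 = 9 (mod 22)
15^216 = 15^128 × 15^64 × 15^16 × 15^8 ≡ 9 × 3 × 15 × 9 (mod 22).
Accumulate the product:
9 × 3 = 27 ≡ 5
5 × 15 = 75 ≡ 9
9 × 9 = 81 ≡ 15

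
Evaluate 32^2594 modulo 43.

21

2594 in binary is 101000100010, i.e. 2594 = 2048 + 512 + 32 + 2.
32^1 ≡ 32 (mod 43)
32^2 ≡ 32^2 = 1024 ≡ 35 (mod 43)
32^4 ≡ 35^2 = 1225 ≡ 21 (mod 43)
32^8 ≡ 21^2 = 441 ≡ 11 (mod 43)
32^16 ≡ 11^2 = 121 ≡ 35 (mod 43)
32^32 ≡ 35^2 = 1225 ≡ 21 (mod 43)
32^64 ≡ 21^2 = 441 ≡ 11 (mod 43)
32^128 ≡ 11^2 = 121 ≡ 35 (mod 43)
32^256 ≡ 35^2 = 1225 ≡ 21 (mod 43)
32^512 ≡ 21^2 = 441 ≡ 11 (mod 43)
32^1024 ≡ 11^2 = 121 ≡ 35 (mod 43)
32^2048 ≡ 35^2 = 1225 ≡ 21 (mod 43)
32^2594 = 32^2048 · 32^512 · 32^32 · 32^2 ≡ 21 · 11 · 21 · 35 (mod 43).
Accumulate the product:
21 · 11 = 231 ≡ 16
16 · 21 = 336 ≡ 35
35 · 35 = 1225 ≡ 21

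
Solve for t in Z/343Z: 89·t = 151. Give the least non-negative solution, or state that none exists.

gcd(89, 343) = 1, so a unique solution mod 343 exists.
89⁻¹ ≡ 185 (mod 343).
t ≡ 185·151 ≡ 152 (mod 343).

152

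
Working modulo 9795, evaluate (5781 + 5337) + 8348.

9671

5781 + 5337 = 11118 ≡ 1323 (mod 9795)
1323 + 8348 = 9671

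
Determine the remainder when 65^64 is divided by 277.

65^1 ≡ 65 (mod 277)
65^2 ≡ 65^2 = 4225 ≡ 70 (mod 277)
65^4 ≡ 70^2 = 4900 ≡ 191 (mod 277)
65^8 ≡ 191^2 = 36481 ≡ 194 (mod 277)
65^16 ≡ 194^2 = 37636 ≡ 241 (mod 277)
65^32 ≡ 241^2 = 58081 ≡ 188 (mod 277)
65^64 ≡ 188^2 = 35344 ≡ 165 (mod 277)
So 65^64 ≡ 165 (mod 277).

165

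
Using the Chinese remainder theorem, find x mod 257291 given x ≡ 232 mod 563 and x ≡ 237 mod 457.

563⁻¹ mod 457: 563×263 ≡ 1 (mod 457), so 563⁻¹ ≡ 263.
x = 232 + 563×((237 − 232)×263 mod 457) = 232 + 563×401 = 225995.

225995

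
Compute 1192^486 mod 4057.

Compute successive squares:
486 in binary is 111100110, i.e. 486 = 256 + 128 + 64 + 32 + 4 + 2.
1192^1 ≡ 1192 (mod 4057)
1192^2 ≡ 1192^2 = 1420864 ≡ 914 (mod 4057)
1192^4 ≡ 914^2 = 835396 ≡ 3711 (mod 4057)
1192^8 ≡ 3711^2 = 13771521 ≡ 2063 (mod 4057)
1192^16 ≡ 2063^2 = 4255969 ≡ 176 (mod 4057)
1192^32 ≡ 176^2 = 30976 ≡ 2577 (mod 4057)
1192^64 ≡ 2577^2 = 6640929 ≡ 3677 (mod 4057)
1192^128 ≡ 3677^2 = 13520329 ≡ 2405 (mod 4057)
1192^256 ≡ 2405^2 = 5784025 ≡ 2800 (mod 4057)
1192^486 = 1192^256 * 1192^128 * 1192^64 * 1192^32 * 1192^4 * 1192^2 ≡ 2800 * 2405 * 3677 * 2577 * 3711 * 914 (mod 4057).
Accumulate the product:
2800 * 2405 = 6734000 ≡ 3437
3437 * 3677 = 12637849 ≡ 294
294 * 2577 = 757638 ≡ 3036
3036 * 3711 = 11266596 ≡ 307
307 * 914 = 280598 ≡ 665

665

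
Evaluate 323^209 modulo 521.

260

209 in binary is 11010001, i.e. 209 = 128 + 64 + 16 + 1.
323^1 ≡ 323 (mod 521)
323^2 ≡ 323^2 = 104329 ≡ 129 (mod 521)
323^4 ≡ 129^2 = 16641 ≡ 490 (mod 521)
323^8 ≡ 490^2 = 240100 ≡ 440 (mod 521)
323^16 ≡ 440^2 = 193600 ≡ 309 (mod 521)
323^32 ≡ 309^2 = 95481 ≡ 138 (mod 521)
323^64 ≡ 138^2 = 19044 ≡ 288 (mod 521)
323^128 ≡ 288^2 = 82944 ≡ 105 (mod 521)
323^209 = 323^128 · 323^64 · 323^16 · 323^1 ≡ 105 · 288 · 309 · 323 (mod 521).
Accumulate the product:
105 · 288 = 30240 ≡ 22
22 · 309 = 6798 ≡ 25
25 · 323 = 8075 ≡ 260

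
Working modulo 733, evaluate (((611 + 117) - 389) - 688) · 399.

19

611 + 117 = 728
728 - 389 = 339
339 - 688 = -349 ≡ 384 (mod 733)
384 · 399 = 153216 ≡ 19 (mod 733)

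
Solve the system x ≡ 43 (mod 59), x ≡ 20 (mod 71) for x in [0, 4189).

59⁻¹ mod 71: 59*65 ≡ 1 (mod 71), so 59⁻¹ ≡ 65.
x = 43 + 59*((20 − 43)*65 mod 71) = 43 + 59*67 = 3996.

3996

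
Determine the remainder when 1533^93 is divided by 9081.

2061

Using repeated squaring:
93 in binary is 1011101, i.e. 93 = 64 + 16 + 8 + 4 + 1.
1533^1 ≡ 1533 (mod 9081)
1533^2 ≡ 1533^2 = 2350089 ≡ 7191 (mod 9081)
1533^4 ≡ 7191^2 = 51710481 ≡ 3267 (mod 9081)
1533^8 ≡ 3267^2 = 10673289 ≡ 3114 (mod 9081)
1533^16 ≡ 3114^2 = 9696996 ≡ 7569 (mod 9081)
1533^32 ≡ 7569^2 = 57289761 ≡ 6813 (mod 9081)
1533^64 ≡ 6813^2 = 46416969 ≡ 3978 (mod 9081)
1533^93 = 1533^64 · 1533^16 · 1533^8 · 1533^4 · 1533^1 ≡ 3978 · 7569 · 3114 · 3267 · 1533 (mod 9081).
Accumulate the product:
3978 · 7569 = 30109482 ≡ 5967
5967 · 3114 = 18581238 ≡ 1512
1512 · 3267 = 4939704 ≡ 8721
8721 · 1533 = 13369293 ≡ 2061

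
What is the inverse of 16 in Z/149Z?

Apply the Euclidean algorithm and back-substitute:
149 = 9·16 + 5
16 = 3·5 + 1
5 = 5·1 + 0
gcd(16, 149) = 1, so the inverse exists.
Bézout: 1 = −3·149 + 28·16.
So 16⁻¹ ≡ 28 (mod 149).

28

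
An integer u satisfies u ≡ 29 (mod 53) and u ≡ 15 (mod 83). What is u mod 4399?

347

53⁻¹ mod 83: 53×47 ≡ 1 (mod 83), so 53⁻¹ ≡ 47.
u = 29 + 53×((15 − 29)×47 mod 83) = 29 + 53×6 = 347.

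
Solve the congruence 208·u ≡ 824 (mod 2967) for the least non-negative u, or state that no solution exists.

1031

gcd(208, 2967) = 1, so a unique solution mod 2967 exists.
208⁻¹ ≡ 1726 (mod 2967).
u ≡ 1726·824 ≡ 1031 (mod 2967).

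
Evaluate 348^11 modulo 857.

538

11 in binary is 1011, i.e. 11 = 8 + 2 + 1.
348^1 ≡ 348 (mod 857)
348^2 ≡ 348^2 = 121104 ≡ 267 (mod 857)
348^4 ≡ 267^2 = 71289 ≡ 158 (mod 857)
348^8 ≡ 158^2 = 24964 ≡ 111 (mod 857)
348^11 = 348^8 × 348^2 × 348^1 ≡ 111 × 267 × 348 (mod 857).
Accumulate the product:
111 × 267 = 29637 ≡ 499
499 × 348 = 173652 ≡ 538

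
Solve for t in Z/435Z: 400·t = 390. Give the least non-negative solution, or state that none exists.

51

gcd(400, 435) = 5, and 5 | 390, so solutions exist.
Divide through by 5: 80·t ≡ 78 (mod 87).
80⁻¹ ≡ 62 (mod 87).
t ≡ 62·78 ≡ 51 (mod 87).
The smallest non-negative solution is t = 51.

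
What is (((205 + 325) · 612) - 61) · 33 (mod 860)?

205 + 325 = 530
530 · 612 = 324360 ≡ 140 (mod 860)
140 - 61 = 79
79 · 33 = 2607 ≡ 27 (mod 860)

27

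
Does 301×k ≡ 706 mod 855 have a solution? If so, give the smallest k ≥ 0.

gcd(301, 855) = 1, so a unique solution mod 855 exists.
301⁻¹ ≡ 196 (mod 855).
k ≡ 196×706 ≡ 721 (mod 855).

721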